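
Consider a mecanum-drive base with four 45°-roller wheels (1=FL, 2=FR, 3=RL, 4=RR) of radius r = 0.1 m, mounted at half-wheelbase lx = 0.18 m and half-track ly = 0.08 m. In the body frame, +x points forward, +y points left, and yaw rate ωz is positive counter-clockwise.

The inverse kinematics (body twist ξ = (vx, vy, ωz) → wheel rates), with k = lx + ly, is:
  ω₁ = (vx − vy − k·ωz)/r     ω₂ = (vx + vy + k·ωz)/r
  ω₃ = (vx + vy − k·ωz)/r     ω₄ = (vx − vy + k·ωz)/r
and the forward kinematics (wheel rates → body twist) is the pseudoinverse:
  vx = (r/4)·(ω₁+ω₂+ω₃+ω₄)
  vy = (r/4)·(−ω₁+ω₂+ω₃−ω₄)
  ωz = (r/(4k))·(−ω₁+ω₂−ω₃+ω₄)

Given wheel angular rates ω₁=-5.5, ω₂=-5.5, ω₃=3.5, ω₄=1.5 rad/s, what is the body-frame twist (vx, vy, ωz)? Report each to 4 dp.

(-0.1500, 0.0500, -0.1923)

k = lx + ly = 0.18 + 0.08 = 0.2600
ω₁+ω₂+ω₃+ω₄ = -6.0000  →  vx = (0.1/4)·-6.0000 = -0.1500
−ω₁+ω₂+ω₃−ω₄ = 2.0000  →  vy = (0.1/4)·2.0000 = 0.0500
−ω₁+ω₂−ω₃+ω₄ = -2.0000  →  ωz = (0.1/1.0400)·-2.0000 = -0.1923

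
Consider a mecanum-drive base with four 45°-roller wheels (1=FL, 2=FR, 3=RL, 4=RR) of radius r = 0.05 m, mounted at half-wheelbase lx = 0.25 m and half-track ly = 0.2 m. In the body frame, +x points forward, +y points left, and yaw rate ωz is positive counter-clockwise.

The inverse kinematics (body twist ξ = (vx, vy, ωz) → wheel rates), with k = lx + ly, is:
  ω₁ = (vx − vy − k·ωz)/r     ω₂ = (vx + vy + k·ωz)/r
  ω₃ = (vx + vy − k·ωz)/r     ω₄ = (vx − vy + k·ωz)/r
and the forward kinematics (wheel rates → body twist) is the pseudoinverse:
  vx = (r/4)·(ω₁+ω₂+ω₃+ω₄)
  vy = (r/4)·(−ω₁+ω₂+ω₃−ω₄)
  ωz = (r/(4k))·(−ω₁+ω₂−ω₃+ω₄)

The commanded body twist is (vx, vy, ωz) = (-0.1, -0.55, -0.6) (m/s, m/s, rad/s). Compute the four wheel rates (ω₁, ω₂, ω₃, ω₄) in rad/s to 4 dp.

(14.4000, -18.4000, -7.6000, 3.6000)

k = lx + ly = 0.25 + 0.2 = 0.4500;  k·ωz = 0.4500·-0.6 = -0.2700
ω₁ (FL) = (vx − vy − k·ωz)/r = 0.7200/0.05 = 14.4000
ω₂ (FR) = (vx + vy + k·ωz)/r = -0.9200/0.05 = -18.4000
ω₃ (RL) = (vx + vy − k·ωz)/r = -0.3800/0.05 = -7.6000
ω₄ (RR) = (vx − vy + k·ωz)/r = 0.1800/0.05 = 3.6000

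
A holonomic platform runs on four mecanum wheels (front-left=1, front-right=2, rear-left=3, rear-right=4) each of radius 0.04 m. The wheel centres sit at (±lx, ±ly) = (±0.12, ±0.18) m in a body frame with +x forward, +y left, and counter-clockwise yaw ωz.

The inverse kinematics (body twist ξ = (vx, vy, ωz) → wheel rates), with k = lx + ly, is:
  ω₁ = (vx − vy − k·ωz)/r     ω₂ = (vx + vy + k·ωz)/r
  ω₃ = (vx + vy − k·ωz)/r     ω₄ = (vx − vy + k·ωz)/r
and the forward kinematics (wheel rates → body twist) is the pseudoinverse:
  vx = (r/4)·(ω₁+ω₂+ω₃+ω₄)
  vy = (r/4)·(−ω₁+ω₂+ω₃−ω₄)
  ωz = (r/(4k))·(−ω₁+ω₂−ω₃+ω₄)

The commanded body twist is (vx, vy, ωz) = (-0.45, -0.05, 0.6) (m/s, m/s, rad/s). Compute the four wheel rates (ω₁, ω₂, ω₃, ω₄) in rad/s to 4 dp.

k = lx + ly = 0.12 + 0.18 = 0.3000;  k·ωz = 0.3000·0.6 = 0.1800
ω₁ (FL) = (vx − vy − k·ωz)/r = -0.5800/0.04 = -14.5000
ω₂ (FR) = (vx + vy + k·ωz)/r = -0.3200/0.04 = -8.0000
ω₃ (RL) = (vx + vy − k·ωz)/r = -0.6800/0.04 = -17.0000
ω₄ (RR) = (vx − vy + k·ωz)/r = -0.2200/0.04 = -5.5000

(-14.5000, -8.0000, -17.0000, -5.5000)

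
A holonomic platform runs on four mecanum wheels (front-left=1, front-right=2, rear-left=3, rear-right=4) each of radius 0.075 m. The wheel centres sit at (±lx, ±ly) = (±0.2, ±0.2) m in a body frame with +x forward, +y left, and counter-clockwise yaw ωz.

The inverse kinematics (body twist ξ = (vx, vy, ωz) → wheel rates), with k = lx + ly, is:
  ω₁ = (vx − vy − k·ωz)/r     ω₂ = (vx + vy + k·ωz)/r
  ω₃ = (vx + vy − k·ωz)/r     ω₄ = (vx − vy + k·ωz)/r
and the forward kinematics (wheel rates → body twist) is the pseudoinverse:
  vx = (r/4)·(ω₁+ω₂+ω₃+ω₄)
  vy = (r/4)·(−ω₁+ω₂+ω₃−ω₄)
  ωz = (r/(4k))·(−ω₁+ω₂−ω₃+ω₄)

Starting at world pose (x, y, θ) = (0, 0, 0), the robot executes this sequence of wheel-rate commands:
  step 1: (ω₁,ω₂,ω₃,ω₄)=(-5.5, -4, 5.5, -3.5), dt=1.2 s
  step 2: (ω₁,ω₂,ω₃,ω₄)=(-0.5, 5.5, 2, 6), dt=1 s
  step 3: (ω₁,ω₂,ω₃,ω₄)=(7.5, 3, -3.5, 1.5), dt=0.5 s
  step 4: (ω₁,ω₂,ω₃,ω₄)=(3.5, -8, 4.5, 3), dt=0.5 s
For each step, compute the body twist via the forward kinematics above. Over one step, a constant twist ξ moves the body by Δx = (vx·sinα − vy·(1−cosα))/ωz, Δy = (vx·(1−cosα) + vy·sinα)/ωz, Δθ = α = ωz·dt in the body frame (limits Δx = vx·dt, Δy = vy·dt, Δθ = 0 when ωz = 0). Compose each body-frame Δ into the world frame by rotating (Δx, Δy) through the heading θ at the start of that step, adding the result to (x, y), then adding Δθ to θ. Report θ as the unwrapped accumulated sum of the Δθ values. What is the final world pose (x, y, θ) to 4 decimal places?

step 1: ξ=(vx,vy,ωz)=(-0.1406, 0.1969, -0.3516), dt=1.2 → body Δ=(-0.1147, 0.2644, -0.4219) → world pose (-0.1147, 0.2644, -0.4219)
step 2: ξ=(vx,vy,ωz)=(0.2437, 0.0375, 0.4687), dt=1.0 → body Δ=(0.2263, 0.0922, 0.4687) → world pose (0.1295, 0.2559, 0.0469)
step 3: ξ=(vx,vy,ωz)=(0.1594, -0.1781, 0.0234), dt=0.5 → body Δ=(0.0802, -0.0886, 0.0117) → world pose (0.2138, 0.1711, 0.0586)
step 4: ξ=(vx,vy,ωz)=(0.0562, -0.1875, -0.6094), dt=0.5 → body Δ=(0.0135, -0.0966, -0.3047) → world pose (0.2329, 0.0755, -0.2461)

(0.2329, 0.0755, -0.2461)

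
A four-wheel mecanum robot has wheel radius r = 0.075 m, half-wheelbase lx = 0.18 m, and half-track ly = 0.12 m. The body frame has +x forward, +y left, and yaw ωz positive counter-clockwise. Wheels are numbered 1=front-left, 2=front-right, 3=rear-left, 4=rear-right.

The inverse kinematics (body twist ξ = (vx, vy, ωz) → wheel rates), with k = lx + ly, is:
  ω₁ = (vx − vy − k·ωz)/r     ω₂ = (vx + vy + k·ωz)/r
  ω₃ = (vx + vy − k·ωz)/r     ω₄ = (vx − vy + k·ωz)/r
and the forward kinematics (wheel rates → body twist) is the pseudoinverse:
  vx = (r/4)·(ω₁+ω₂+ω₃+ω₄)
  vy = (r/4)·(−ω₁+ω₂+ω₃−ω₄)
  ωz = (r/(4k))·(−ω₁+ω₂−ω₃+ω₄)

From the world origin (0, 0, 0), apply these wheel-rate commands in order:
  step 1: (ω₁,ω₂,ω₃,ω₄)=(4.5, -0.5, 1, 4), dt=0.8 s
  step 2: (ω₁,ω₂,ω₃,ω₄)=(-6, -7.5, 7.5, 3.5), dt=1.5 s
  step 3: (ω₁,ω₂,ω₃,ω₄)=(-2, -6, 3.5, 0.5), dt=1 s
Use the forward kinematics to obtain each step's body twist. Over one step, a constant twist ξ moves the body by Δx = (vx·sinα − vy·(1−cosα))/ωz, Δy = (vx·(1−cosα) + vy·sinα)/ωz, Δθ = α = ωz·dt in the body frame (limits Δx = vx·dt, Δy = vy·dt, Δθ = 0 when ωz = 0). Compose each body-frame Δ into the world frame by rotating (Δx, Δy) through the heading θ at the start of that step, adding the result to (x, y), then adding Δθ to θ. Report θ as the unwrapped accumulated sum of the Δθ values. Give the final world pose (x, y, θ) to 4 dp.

step 1: ξ=(vx,vy,ωz)=(0.1687, -0.1500, -0.1250), dt=0.8 → body Δ=(0.1288, -0.1265, -0.1000) → world pose (0.1288, -0.1265, -0.1000)
step 2: ξ=(vx,vy,ωz)=(-0.0469, 0.0469, -0.3438), dt=1.5 → body Δ=(-0.0495, 0.0850, -0.5156) → world pose (0.0880, -0.0371, -0.6156)
step 3: ξ=(vx,vy,ωz)=(-0.0750, -0.0187, -0.4375), dt=1.0 → body Δ=(-0.0767, -0.0020, -0.4375) → world pose (0.0242, 0.0056, -1.0531)

(0.0242, 0.0056, -1.0531)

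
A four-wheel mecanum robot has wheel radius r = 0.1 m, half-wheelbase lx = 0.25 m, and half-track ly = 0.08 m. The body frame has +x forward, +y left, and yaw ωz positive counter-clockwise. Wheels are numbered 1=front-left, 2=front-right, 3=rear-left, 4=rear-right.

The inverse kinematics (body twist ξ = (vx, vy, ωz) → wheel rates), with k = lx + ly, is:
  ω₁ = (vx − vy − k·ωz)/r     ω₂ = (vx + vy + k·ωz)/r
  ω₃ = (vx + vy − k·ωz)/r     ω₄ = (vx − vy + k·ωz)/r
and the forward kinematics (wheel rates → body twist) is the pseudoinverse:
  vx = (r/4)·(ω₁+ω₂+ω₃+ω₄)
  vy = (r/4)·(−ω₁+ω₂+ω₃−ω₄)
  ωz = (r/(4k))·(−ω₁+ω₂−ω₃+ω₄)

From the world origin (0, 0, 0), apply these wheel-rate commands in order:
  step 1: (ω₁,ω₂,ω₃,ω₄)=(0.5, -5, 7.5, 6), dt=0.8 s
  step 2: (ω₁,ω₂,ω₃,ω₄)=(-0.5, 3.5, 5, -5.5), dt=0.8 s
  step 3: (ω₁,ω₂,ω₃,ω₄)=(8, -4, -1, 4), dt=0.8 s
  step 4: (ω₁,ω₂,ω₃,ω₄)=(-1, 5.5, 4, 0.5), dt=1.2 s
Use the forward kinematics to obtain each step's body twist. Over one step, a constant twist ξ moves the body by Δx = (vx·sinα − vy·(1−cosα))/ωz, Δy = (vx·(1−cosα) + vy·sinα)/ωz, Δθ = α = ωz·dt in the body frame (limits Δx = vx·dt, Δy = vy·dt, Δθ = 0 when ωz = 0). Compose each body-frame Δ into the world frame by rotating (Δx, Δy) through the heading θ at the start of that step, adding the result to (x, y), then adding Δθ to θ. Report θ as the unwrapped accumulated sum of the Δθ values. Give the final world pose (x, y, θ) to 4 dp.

step 1: ξ=(vx,vy,ωz)=(0.2250, -0.1000, -0.5303), dt=0.8 → body Δ=(0.1579, -0.1152, -0.4242) → world pose (0.1579, -0.1152, -0.4242)
step 2: ξ=(vx,vy,ωz)=(0.0625, 0.3625, -0.4924), dt=0.8 → body Δ=(0.1051, 0.2728, -0.3939) → world pose (0.3660, 0.0902, -0.8182)
step 3: ξ=(vx,vy,ωz)=(0.1750, -0.4250, -0.5303), dt=0.8 → body Δ=(0.0648, -0.3591, -0.4242) → world pose (0.1482, -0.2026, -1.2424)
step 4: ξ=(vx,vy,ωz)=(0.2250, 0.2500, 0.2273), dt=1.2 → body Δ=(0.2260, 0.3329, 0.2727) → world pose (0.5362, -0.3092, -0.9697)

(0.5362, -0.3092, -0.9697)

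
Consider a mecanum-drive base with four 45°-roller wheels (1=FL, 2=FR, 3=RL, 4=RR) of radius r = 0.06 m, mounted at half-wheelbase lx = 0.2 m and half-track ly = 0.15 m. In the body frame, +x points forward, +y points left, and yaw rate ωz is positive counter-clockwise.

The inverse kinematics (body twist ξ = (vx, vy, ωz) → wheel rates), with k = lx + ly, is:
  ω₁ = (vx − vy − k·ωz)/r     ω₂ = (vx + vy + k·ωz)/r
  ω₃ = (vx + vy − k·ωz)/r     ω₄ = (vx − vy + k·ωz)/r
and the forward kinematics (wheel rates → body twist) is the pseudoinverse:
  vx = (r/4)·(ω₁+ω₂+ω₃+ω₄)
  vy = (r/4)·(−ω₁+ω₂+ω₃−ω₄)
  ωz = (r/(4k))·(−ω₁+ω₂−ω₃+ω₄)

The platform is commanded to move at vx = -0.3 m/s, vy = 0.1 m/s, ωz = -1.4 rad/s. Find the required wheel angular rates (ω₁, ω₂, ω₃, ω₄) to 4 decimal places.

k = lx + ly = 0.2 + 0.15 = 0.3500;  k·ωz = 0.3500·-1.4 = -0.4900
ω₁ (FL) = (vx − vy − k·ωz)/r = 0.0900/0.06 = 1.5000
ω₂ (FR) = (vx + vy + k·ωz)/r = -0.6900/0.06 = -11.5000
ω₃ (RL) = (vx + vy − k·ωz)/r = 0.2900/0.06 = 4.8333
ω₄ (RR) = (vx − vy + k·ωz)/r = -0.8900/0.06 = -14.8333

(1.5000, -11.5000, 4.8333, -14.8333)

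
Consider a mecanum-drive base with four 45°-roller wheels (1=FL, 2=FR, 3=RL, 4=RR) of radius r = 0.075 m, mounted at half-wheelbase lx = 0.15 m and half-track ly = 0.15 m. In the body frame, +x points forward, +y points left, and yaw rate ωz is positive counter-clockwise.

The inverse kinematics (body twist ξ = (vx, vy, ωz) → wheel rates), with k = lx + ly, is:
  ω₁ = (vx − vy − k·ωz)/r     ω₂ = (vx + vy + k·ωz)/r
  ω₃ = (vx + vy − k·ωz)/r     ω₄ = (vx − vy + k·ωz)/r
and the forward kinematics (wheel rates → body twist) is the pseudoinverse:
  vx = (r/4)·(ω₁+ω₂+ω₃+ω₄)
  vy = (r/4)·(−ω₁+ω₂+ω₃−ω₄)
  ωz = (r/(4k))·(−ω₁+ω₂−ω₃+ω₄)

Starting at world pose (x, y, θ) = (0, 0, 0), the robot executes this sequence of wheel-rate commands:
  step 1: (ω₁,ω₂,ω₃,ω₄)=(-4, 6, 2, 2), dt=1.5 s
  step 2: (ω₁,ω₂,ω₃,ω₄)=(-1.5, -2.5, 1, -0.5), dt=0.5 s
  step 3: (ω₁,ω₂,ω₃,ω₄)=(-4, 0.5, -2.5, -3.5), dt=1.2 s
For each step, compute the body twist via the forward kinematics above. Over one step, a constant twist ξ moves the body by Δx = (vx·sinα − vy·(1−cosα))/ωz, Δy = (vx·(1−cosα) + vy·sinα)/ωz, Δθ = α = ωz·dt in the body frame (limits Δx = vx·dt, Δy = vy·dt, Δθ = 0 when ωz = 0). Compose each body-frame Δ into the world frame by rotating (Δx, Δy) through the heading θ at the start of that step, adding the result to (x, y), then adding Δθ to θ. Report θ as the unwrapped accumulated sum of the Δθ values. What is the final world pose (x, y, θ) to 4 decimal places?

(-0.2215, 0.1819, 1.1219)

step 1: ξ=(vx,vy,ωz)=(0.1125, 0.1875, 0.6250), dt=1.5 → body Δ=(0.0226, 0.3153, 0.9375) → world pose (0.0226, 0.3153, 0.9375)
step 2: ξ=(vx,vy,ωz)=(-0.0656, 0.0094, -0.1562), dt=0.5 → body Δ=(-0.0326, 0.0060, -0.0781) → world pose (-0.0015, 0.2926, 0.8594)
step 3: ξ=(vx,vy,ωz)=(-0.1781, 0.1031, 0.2188), dt=1.2 → body Δ=(-0.2275, 0.0944, 0.2625) → world pose (-0.2215, 0.1819, 1.1219)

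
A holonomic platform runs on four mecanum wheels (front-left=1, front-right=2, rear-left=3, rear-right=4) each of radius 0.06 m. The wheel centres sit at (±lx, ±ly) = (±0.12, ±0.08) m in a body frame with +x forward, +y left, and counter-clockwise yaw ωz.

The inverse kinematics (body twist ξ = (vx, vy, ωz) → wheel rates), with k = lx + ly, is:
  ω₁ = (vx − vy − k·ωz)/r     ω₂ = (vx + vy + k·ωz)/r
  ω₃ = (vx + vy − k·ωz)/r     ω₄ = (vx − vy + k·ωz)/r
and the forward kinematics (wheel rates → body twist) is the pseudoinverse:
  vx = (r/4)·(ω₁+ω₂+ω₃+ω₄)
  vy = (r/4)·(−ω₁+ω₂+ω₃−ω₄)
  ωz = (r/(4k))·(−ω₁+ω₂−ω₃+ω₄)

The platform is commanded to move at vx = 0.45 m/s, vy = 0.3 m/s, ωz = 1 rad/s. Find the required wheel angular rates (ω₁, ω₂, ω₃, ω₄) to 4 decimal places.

(-0.8333, 15.8333, 9.1667, 5.8333)

k = lx + ly = 0.12 + 0.08 = 0.2000;  k·ωz = 0.2000·1 = 0.2000
ω₁ (FL) = (vx − vy − k·ωz)/r = -0.0500/0.06 = -0.8333
ω₂ (FR) = (vx + vy + k·ωz)/r = 0.9500/0.06 = 15.8333
ω₃ (RL) = (vx + vy − k·ωz)/r = 0.5500/0.06 = 9.1667
ω₄ (RR) = (vx − vy + k·ωz)/r = 0.3500/0.06 = 5.8333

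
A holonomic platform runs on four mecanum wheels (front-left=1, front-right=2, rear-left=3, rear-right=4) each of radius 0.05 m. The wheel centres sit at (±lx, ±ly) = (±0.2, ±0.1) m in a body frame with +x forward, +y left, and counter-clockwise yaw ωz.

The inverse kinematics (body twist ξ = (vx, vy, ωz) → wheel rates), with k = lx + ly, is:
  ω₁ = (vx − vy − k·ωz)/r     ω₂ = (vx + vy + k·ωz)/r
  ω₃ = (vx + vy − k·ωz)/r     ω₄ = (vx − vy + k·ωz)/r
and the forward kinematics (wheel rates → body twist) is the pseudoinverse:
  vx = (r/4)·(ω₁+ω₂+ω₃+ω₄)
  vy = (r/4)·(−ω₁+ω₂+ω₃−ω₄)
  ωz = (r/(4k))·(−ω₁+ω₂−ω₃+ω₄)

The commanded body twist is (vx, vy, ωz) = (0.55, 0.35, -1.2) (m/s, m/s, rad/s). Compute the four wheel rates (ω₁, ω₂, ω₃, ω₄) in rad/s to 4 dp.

k = lx + ly = 0.2 + 0.1 = 0.3000;  k·ωz = 0.3000·-1.2 = -0.3600
ω₁ (FL) = (vx − vy − k·ωz)/r = 0.5600/0.05 = 11.2000
ω₂ (FR) = (vx + vy + k·ωz)/r = 0.5400/0.05 = 10.8000
ω₃ (RL) = (vx + vy − k·ωz)/r = 1.2600/0.05 = 25.2000
ω₄ (RR) = (vx − vy + k·ωz)/r = -0.1600/0.05 = -3.2000

(11.2000, 10.8000, 25.2000, -3.2000)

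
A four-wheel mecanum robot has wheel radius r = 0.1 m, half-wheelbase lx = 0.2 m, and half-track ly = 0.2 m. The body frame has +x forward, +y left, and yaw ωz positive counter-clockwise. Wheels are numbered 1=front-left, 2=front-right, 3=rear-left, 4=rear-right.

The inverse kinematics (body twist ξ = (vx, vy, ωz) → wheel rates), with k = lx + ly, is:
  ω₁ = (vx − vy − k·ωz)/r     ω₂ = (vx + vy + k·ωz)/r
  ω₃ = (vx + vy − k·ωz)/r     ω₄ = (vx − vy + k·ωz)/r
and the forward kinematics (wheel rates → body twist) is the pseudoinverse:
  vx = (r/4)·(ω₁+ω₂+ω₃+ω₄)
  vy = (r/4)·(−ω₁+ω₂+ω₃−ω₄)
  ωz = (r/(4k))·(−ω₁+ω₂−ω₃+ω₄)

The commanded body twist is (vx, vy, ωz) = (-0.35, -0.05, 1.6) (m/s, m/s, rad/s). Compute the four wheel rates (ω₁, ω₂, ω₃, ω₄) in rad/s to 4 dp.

(-9.4000, 2.4000, -10.4000, 3.4000)

k = lx + ly = 0.2 + 0.2 = 0.4000;  k·ωz = 0.4000·1.6 = 0.6400
ω₁ (FL) = (vx − vy − k·ωz)/r = -0.9400/0.1 = -9.4000
ω₂ (FR) = (vx + vy + k·ωz)/r = 0.2400/0.1 = 2.4000
ω₃ (RL) = (vx + vy − k·ωz)/r = -1.0400/0.1 = -10.4000
ω₄ (RR) = (vx − vy + k·ωz)/r = 0.3400/0.1 = 3.4000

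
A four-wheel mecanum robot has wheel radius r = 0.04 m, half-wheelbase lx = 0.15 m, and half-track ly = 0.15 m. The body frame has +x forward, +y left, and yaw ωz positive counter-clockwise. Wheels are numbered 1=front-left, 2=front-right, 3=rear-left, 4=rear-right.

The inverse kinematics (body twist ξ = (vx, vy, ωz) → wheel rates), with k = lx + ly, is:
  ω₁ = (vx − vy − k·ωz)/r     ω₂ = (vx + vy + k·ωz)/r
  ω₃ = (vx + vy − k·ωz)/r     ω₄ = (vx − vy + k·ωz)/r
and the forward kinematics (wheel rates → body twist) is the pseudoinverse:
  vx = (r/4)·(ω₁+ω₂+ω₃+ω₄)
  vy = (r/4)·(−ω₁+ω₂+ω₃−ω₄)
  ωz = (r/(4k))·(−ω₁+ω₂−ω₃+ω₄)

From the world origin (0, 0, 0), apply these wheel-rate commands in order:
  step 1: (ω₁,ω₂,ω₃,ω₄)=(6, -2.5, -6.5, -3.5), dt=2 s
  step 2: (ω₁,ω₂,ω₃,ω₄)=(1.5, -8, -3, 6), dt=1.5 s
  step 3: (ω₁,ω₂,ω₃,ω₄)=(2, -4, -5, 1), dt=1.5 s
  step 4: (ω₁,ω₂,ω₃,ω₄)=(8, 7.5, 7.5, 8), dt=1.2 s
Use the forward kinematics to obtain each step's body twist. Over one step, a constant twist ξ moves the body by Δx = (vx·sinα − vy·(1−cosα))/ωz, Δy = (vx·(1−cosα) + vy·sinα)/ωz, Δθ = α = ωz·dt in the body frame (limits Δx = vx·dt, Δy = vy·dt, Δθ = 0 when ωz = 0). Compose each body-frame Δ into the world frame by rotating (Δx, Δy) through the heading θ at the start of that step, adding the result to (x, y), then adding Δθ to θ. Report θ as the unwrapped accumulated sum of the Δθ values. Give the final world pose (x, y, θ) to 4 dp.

(-0.1329, -0.7248, -0.3917)

step 1: ξ=(vx,vy,ωz)=(-0.0650, -0.1150, -0.1833), dt=2.0 → body Δ=(-0.1688, -0.2013, -0.3667) → world pose (-0.1688, -0.2013, -0.3667)
step 2: ξ=(vx,vy,ωz)=(-0.0350, -0.1850, -0.0167), dt=1.5 → body Δ=(-0.0560, -0.2768, -0.0250) → world pose (-0.3203, -0.4397, -0.3917)
step 3: ξ=(vx,vy,ωz)=(-0.0600, -0.1200, 0.0000), dt=1.5 → body Δ=(-0.0900, -0.1800, 0.0000) → world pose (-0.4722, -0.5717, -0.3917)
step 4: ξ=(vx,vy,ωz)=(0.3100, -0.0100, 0.0000), dt=1.2 → body Δ=(0.3720, -0.0120, 0.0000) → world pose (-0.1329, -0.7248, -0.3917)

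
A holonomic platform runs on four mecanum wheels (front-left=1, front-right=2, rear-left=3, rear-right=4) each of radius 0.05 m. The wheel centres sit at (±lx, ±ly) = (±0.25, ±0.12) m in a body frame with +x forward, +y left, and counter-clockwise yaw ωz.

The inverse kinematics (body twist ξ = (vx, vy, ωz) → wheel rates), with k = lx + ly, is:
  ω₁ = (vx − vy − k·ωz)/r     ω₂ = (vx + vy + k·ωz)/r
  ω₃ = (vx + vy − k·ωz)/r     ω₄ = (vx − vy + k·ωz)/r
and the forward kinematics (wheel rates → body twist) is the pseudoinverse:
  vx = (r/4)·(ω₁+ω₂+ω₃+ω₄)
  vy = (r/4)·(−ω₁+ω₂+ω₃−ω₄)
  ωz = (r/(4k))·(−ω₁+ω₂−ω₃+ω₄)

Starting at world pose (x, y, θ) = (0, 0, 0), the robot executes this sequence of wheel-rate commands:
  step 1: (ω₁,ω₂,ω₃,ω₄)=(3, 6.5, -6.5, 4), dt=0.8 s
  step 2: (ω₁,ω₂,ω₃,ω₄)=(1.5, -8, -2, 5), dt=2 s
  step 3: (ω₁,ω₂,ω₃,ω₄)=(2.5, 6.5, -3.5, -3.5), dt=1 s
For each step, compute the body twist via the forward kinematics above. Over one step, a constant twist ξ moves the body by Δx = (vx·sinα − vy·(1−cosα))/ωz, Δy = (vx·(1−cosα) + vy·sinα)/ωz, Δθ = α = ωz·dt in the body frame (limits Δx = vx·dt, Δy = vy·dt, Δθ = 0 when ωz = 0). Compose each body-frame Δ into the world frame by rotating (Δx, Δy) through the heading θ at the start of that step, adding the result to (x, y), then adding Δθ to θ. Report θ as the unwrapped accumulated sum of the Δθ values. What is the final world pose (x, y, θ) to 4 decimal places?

step 1: ξ=(vx,vy,ωz)=(0.0875, -0.0875, 0.4730), dt=0.8 → body Δ=(0.0814, -0.0553, 0.3784) → world pose (0.0814, -0.0553, 0.3784)
step 2: ξ=(vx,vy,ωz)=(-0.0438, -0.2063, -0.0845), dt=2.0 → body Δ=(-0.1218, -0.4032, -0.1689) → world pose (0.1171, -0.4749, 0.2095)
step 3: ξ=(vx,vy,ωz)=(0.0250, 0.0500, 0.1351), dt=1.0 → body Δ=(0.0216, 0.0515, 0.1351) → world pose (0.1275, -0.4200, 0.3446)

(0.1275, -0.4200, 0.3446)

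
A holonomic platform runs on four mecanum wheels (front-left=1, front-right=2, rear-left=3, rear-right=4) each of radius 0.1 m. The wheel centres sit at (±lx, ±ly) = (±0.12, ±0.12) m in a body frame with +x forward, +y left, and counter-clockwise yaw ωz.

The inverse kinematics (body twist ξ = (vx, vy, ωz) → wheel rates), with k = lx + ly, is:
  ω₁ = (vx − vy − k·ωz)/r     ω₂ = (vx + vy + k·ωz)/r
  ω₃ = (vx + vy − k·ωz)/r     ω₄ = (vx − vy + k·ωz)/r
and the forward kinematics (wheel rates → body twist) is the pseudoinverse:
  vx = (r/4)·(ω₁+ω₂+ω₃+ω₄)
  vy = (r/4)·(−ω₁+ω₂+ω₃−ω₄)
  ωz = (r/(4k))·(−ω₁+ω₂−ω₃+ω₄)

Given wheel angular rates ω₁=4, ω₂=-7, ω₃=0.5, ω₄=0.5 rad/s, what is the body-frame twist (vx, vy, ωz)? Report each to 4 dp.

k = lx + ly = 0.12 + 0.12 = 0.2400
ω₁+ω₂+ω₃+ω₄ = -2.0000  →  vx = (0.1/4)·-2.0000 = -0.0500
−ω₁+ω₂+ω₃−ω₄ = -11.0000  →  vy = (0.1/4)·-11.0000 = -0.2750
−ω₁+ω₂−ω₃+ω₄ = -11.0000  →  ωz = (0.1/0.9600)·-11.0000 = -1.1458

(-0.0500, -0.2750, -1.1458)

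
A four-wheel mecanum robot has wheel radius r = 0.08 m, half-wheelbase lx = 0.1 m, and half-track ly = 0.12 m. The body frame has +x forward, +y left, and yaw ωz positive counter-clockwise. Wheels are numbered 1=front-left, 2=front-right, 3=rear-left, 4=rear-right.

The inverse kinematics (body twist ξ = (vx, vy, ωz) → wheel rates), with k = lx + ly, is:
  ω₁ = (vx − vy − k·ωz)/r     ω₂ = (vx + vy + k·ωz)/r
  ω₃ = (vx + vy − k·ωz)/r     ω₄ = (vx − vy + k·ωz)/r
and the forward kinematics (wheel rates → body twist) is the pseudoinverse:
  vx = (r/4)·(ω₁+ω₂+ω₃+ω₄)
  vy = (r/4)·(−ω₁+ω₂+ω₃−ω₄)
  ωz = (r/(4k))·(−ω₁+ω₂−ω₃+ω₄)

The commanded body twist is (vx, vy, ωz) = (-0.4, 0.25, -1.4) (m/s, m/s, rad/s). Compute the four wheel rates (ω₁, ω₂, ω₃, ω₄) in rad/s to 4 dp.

(-4.2750, -5.7250, 1.9750, -11.9750)

k = lx + ly = 0.1 + 0.12 = 0.2200;  k·ωz = 0.2200·-1.4 = -0.3080
ω₁ (FL) = (vx − vy − k·ωz)/r = -0.3420/0.08 = -4.2750
ω₂ (FR) = (vx + vy + k·ωz)/r = -0.4580/0.08 = -5.7250
ω₃ (RL) = (vx + vy − k·ωz)/r = 0.1580/0.08 = 1.9750
ω₄ (RR) = (vx − vy + k·ωz)/r = -0.9580/0.08 = -11.9750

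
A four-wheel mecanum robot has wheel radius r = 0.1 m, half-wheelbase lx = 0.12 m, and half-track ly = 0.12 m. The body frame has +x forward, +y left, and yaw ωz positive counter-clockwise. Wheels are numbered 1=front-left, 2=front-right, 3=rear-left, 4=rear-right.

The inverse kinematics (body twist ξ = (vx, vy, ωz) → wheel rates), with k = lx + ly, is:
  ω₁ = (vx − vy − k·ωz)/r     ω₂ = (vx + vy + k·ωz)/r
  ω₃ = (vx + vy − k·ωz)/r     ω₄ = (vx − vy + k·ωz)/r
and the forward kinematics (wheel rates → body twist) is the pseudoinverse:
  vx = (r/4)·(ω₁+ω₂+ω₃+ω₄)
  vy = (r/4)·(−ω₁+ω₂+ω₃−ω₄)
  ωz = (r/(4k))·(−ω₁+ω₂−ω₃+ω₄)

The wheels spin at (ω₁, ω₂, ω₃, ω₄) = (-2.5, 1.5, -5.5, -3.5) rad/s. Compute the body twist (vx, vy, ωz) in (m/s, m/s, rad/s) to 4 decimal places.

(-0.2500, 0.0500, 0.6250)

k = lx + ly = 0.12 + 0.12 = 0.2400
ω₁+ω₂+ω₃+ω₄ = -10.0000  →  vx = (0.1/4)·-10.0000 = -0.2500
−ω₁+ω₂+ω₃−ω₄ = 2.0000  →  vy = (0.1/4)·2.0000 = 0.0500
−ω₁+ω₂−ω₃+ω₄ = 6.0000  →  ωz = (0.1/0.9600)·6.0000 = 0.6250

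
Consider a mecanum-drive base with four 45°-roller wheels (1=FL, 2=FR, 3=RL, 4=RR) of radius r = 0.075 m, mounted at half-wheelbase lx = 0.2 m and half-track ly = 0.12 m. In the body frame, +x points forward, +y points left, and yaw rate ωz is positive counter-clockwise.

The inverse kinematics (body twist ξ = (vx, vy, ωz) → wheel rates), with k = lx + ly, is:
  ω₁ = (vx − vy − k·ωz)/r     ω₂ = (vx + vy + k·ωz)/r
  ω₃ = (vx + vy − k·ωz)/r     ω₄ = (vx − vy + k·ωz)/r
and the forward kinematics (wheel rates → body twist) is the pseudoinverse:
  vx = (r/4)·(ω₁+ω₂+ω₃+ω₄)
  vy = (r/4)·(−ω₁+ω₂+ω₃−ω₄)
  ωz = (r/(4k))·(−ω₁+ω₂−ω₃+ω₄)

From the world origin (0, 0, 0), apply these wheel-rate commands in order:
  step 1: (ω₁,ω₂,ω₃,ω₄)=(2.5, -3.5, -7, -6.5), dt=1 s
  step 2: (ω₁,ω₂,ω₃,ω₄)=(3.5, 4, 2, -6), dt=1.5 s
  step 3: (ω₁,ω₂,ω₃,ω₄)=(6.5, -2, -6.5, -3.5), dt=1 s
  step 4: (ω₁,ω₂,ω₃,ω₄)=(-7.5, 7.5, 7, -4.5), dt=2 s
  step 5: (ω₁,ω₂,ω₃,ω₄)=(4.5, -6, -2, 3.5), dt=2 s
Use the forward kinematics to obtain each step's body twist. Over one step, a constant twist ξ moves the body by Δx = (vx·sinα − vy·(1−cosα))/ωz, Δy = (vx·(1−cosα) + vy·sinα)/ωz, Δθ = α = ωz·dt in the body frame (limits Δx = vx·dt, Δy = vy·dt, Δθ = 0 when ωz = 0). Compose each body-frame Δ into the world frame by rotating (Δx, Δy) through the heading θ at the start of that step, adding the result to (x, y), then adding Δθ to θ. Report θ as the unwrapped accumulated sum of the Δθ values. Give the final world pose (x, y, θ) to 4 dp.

(0.0675, 0.2001, -1.4795)

step 1: ξ=(vx,vy,ωz)=(-0.2719, -0.1219, -0.3223), dt=1.0 → body Δ=(-0.2867, -0.0763, -0.3223) → world pose (-0.2867, -0.0763, -0.3223)
step 2: ξ=(vx,vy,ωz)=(0.0656, 0.1594, -0.4395), dt=1.5 → body Δ=(0.1674, 0.1908, -0.6592) → world pose (-0.0674, 0.0516, -0.9814)
step 3: ξ=(vx,vy,ωz)=(-0.1031, -0.2156, -0.3223), dt=1.0 → body Δ=(-0.1358, -0.1954, -0.3223) → world pose (-0.3053, 0.0559, -1.3037)
step 4: ξ=(vx,vy,ωz)=(0.0469, 0.4969, 0.2051), dt=2.0 → body Δ=(-0.1098, 0.9851, 0.4102) → world pose (0.6158, 0.4218, -0.8936)
step 5: ξ=(vx,vy,ωz)=(0.0000, -0.3000, -0.2930), dt=2.0 → body Δ=(-0.1708, -0.5663, -0.5859) → world pose (0.0675, 0.2001, -1.4795)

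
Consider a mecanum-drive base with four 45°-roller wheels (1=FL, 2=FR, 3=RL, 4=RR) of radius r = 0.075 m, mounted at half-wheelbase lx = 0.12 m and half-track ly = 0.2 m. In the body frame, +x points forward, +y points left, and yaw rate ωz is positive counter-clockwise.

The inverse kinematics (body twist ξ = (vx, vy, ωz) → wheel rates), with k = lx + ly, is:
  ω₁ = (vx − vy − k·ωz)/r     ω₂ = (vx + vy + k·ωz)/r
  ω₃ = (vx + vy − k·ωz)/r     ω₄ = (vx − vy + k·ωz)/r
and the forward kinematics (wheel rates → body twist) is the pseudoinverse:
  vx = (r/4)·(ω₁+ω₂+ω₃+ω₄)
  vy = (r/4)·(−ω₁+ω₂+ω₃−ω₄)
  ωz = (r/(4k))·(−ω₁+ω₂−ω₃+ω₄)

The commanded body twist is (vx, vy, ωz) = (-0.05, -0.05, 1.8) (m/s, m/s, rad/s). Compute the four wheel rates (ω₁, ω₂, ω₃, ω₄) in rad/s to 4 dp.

k = lx + ly = 0.12 + 0.2 = 0.3200;  k·ωz = 0.3200·1.8 = 0.5760
ω₁ (FL) = (vx − vy − k·ωz)/r = -0.5760/0.075 = -7.6800
ω₂ (FR) = (vx + vy + k·ωz)/r = 0.4760/0.075 = 6.3467
ω₃ (RL) = (vx + vy − k·ωz)/r = -0.6760/0.075 = -9.0133
ω₄ (RR) = (vx − vy + k·ωz)/r = 0.5760/0.075 = 7.6800

(-7.6800, 6.3467, -9.0133, 7.6800)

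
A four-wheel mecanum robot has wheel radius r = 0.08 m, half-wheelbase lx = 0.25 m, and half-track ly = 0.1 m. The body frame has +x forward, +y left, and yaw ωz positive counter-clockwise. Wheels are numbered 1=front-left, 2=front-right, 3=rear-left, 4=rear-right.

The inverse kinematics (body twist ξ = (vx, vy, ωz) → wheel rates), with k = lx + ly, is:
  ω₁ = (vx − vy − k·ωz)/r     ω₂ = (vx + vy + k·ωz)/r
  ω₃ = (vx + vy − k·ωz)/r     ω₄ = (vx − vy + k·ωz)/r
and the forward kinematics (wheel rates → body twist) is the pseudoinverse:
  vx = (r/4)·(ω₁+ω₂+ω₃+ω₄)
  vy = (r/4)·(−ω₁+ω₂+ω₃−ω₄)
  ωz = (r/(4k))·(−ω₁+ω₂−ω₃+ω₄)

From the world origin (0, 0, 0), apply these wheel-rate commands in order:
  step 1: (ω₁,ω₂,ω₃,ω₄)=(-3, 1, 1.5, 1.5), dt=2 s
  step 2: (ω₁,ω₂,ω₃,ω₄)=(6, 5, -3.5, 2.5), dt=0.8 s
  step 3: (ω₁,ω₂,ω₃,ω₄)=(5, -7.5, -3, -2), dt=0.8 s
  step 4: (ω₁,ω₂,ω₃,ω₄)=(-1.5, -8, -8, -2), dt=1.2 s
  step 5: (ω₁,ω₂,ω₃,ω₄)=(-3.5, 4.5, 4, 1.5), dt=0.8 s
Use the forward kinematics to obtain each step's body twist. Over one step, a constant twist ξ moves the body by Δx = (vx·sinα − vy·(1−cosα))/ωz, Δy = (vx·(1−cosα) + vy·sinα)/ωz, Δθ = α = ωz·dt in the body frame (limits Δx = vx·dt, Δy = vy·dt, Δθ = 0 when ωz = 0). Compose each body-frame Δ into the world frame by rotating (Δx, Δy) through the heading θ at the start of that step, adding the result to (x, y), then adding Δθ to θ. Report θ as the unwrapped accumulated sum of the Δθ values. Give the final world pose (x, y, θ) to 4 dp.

(-0.1849, -0.2630, 0.3771)

step 1: ξ=(vx,vy,ωz)=(0.0200, 0.0800, 0.2286), dt=2.0 → body Δ=(0.0027, 0.1635, 0.4571) → world pose (0.0027, 0.1635, 0.4571)
step 2: ξ=(vx,vy,ωz)=(0.2000, -0.1400, 0.2857), dt=0.8 → body Δ=(0.1714, -0.0928, 0.2286) → world pose (0.1974, 0.1558, 0.6857)
step 3: ξ=(vx,vy,ωz)=(-0.1500, -0.2700, -0.6571), dt=0.8 → body Δ=(-0.1700, -0.1754, -0.5257) → world pose (0.1769, -0.0876, 0.1600)
step 4: ξ=(vx,vy,ωz)=(-0.3900, -0.2500, -0.0286), dt=1.2 → body Δ=(-0.4731, -0.2919, -0.0343) → world pose (-0.2436, -0.4511, 0.1257)
step 5: ξ=(vx,vy,ωz)=(0.1300, 0.2100, 0.3143), dt=0.8 → body Δ=(0.0819, 0.1792, 0.2514) → world pose (-0.1849, -0.2630, 0.3771)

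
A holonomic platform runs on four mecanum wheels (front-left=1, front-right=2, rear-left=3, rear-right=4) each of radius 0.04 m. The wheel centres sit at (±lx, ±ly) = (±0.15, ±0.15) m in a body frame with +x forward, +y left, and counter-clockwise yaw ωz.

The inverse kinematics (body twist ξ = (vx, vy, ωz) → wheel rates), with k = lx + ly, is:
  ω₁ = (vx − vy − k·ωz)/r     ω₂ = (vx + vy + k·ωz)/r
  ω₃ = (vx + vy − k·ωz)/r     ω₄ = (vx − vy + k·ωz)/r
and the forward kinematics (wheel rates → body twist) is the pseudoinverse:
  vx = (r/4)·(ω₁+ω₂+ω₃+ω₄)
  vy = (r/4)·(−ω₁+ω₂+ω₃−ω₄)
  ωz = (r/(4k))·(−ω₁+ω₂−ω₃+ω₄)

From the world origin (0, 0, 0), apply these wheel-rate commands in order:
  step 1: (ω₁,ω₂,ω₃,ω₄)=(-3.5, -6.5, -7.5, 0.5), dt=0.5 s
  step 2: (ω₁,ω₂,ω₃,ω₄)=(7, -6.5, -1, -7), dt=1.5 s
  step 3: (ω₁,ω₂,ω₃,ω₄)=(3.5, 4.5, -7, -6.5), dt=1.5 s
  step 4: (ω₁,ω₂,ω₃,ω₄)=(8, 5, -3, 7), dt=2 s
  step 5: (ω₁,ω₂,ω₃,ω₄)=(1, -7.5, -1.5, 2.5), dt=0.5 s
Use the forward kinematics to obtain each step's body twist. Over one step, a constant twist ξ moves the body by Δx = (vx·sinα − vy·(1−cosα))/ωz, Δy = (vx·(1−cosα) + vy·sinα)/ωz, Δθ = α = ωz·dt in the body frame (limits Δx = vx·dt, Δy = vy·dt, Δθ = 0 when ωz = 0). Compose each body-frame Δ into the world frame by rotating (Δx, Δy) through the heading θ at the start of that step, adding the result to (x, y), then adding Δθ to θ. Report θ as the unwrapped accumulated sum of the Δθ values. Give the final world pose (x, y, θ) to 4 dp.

step 1: ξ=(vx,vy,ωz)=(-0.1700, -0.1100, 0.1667), dt=0.5 → body Δ=(-0.0826, -0.0585, 0.0833) → world pose (-0.0826, -0.0585, 0.0833)
step 2: ξ=(vx,vy,ωz)=(-0.0750, -0.0750, -0.6500), dt=1.5 → body Δ=(-0.1461, -0.0449, -0.9750) → world pose (-0.2245, -0.1154, -0.8917)
step 3: ξ=(vx,vy,ωz)=(-0.0550, 0.0050, 0.0500), dt=1.5 → body Δ=(-0.0827, 0.0044, 0.0750) → world pose (-0.2730, -0.0482, -0.8167)
step 4: ξ=(vx,vy,ωz)=(0.1700, -0.1300, 0.2333), dt=2.0 → body Δ=(0.3874, -0.1728, 0.4667) → world pose (-0.1337, -0.4489, -0.3500)
step 5: ξ=(vx,vy,ωz)=(-0.0550, -0.1250, -0.1500), dt=0.5 → body Δ=(-0.0298, -0.0614, -0.0750) → world pose (-0.1828, -0.4963, -0.4250)

(-0.1828, -0.4963, -0.4250)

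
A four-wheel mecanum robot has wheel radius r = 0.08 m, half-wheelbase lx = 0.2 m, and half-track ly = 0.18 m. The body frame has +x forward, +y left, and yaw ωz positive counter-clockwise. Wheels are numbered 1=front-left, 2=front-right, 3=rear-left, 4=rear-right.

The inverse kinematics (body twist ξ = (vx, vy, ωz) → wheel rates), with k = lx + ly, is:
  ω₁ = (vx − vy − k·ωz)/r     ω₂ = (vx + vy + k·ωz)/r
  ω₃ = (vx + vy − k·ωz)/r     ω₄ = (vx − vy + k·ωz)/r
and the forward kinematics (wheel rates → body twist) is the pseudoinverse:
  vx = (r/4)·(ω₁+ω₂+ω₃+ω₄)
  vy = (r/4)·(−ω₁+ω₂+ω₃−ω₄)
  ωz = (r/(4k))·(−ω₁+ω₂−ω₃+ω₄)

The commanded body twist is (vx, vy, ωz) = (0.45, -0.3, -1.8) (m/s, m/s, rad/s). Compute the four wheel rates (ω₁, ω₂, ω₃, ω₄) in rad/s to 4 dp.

k = lx + ly = 0.2 + 0.18 = 0.3800;  k·ωz = 0.3800·-1.8 = -0.6840
ω₁ (FL) = (vx − vy − k·ωz)/r = 1.4340/0.08 = 17.9250
ω₂ (FR) = (vx + vy + k·ωz)/r = -0.5340/0.08 = -6.6750
ω₃ (RL) = (vx + vy − k·ωz)/r = 0.8340/0.08 = 10.4250
ω₄ (RR) = (vx − vy + k·ωz)/r = 0.0660/0.08 = 0.8250

(17.9250, -6.6750, 10.4250, 0.8250)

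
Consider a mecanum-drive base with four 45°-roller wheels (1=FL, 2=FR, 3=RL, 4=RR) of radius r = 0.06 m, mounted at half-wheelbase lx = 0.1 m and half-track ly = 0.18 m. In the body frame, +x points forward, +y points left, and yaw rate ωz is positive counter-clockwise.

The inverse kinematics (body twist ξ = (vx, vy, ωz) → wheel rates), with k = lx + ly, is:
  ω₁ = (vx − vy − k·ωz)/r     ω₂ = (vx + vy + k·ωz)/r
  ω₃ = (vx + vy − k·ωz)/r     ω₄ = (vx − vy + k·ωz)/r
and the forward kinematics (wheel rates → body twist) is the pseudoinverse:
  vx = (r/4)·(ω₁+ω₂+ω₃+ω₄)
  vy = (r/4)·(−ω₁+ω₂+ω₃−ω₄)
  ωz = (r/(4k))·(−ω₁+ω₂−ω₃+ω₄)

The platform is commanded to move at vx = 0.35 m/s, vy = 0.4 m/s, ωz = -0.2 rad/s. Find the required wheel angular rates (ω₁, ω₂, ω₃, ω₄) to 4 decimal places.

(0.1000, 11.5667, 13.4333, -1.7667)

k = lx + ly = 0.1 + 0.18 = 0.2800;  k·ωz = 0.2800·-0.2 = -0.0560
ω₁ (FL) = (vx − vy − k·ωz)/r = 0.0060/0.06 = 0.1000
ω₂ (FR) = (vx + vy + k·ωz)/r = 0.6940/0.06 = 11.5667
ω₃ (RL) = (vx + vy − k·ωz)/r = 0.8060/0.06 = 13.4333
ω₄ (RR) = (vx − vy + k·ωz)/r = -0.1060/0.06 = -1.7667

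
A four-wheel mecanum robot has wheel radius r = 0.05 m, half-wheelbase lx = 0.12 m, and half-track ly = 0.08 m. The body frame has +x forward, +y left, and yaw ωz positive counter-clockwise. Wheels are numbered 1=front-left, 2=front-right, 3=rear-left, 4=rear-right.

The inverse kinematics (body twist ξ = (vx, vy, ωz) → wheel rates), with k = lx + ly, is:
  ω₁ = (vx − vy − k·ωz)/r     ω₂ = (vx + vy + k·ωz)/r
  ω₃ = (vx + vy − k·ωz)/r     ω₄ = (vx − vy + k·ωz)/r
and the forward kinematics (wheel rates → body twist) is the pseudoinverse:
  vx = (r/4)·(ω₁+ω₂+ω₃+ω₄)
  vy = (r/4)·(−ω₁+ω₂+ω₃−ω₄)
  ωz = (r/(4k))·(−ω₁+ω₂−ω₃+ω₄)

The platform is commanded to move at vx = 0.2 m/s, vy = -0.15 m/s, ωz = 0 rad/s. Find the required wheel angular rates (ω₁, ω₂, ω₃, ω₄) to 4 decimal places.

k = lx + ly = 0.12 + 0.08 = 0.2000;  k·ωz = 0.2000·0 = 0.0000
ω₁ (FL) = (vx − vy − k·ωz)/r = 0.3500/0.05 = 7.0000
ω₂ (FR) = (vx + vy + k·ωz)/r = 0.0500/0.05 = 1.0000
ω₃ (RL) = (vx + vy − k·ωz)/r = 0.0500/0.05 = 1.0000
ω₄ (RR) = (vx − vy + k·ωz)/r = 0.3500/0.05 = 7.0000

(7.0000, 1.0000, 1.0000, 7.0000)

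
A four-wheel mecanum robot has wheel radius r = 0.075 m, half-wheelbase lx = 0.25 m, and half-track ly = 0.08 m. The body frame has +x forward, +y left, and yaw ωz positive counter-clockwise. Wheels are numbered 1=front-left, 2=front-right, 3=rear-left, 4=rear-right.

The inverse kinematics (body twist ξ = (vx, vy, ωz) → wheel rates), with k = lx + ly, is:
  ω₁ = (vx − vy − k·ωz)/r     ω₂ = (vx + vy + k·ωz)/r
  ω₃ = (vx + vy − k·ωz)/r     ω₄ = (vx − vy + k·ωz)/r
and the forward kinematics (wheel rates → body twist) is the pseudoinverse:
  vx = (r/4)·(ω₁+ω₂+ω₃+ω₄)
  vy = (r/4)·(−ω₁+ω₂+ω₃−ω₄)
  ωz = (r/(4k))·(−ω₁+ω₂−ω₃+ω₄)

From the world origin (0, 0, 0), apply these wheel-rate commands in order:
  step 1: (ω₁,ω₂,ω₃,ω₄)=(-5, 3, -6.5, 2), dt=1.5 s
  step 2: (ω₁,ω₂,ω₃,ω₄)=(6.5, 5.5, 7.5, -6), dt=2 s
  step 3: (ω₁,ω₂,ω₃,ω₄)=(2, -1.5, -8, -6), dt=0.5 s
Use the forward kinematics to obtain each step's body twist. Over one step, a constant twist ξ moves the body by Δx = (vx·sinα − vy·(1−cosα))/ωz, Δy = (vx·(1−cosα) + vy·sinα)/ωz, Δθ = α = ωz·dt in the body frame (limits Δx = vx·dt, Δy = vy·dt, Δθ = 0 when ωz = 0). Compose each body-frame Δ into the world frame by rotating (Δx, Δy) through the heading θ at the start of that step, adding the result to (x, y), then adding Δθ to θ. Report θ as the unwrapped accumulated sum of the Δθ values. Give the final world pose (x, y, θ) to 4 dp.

step 1: ξ=(vx,vy,ωz)=(-0.1219, -0.0094, 0.9375), dt=1.5 → body Δ=(-0.1199, -0.1186, 1.4062) → world pose (-0.1199, -0.1186, 1.4062)
step 2: ξ=(vx,vy,ωz)=(0.2531, 0.2344, -0.8239), dt=2.0 → body Δ=(0.6127, -0.0472, -1.6477) → world pose (0.0271, 0.4781, -0.2415)
step 3: ξ=(vx,vy,ωz)=(-0.2531, -0.1031, -0.0852), dt=0.5 → body Δ=(-0.1276, -0.0489, -0.0426) → world pose (-0.1085, 0.4612, -0.2841)

(-0.1085, 0.4612, -0.2841)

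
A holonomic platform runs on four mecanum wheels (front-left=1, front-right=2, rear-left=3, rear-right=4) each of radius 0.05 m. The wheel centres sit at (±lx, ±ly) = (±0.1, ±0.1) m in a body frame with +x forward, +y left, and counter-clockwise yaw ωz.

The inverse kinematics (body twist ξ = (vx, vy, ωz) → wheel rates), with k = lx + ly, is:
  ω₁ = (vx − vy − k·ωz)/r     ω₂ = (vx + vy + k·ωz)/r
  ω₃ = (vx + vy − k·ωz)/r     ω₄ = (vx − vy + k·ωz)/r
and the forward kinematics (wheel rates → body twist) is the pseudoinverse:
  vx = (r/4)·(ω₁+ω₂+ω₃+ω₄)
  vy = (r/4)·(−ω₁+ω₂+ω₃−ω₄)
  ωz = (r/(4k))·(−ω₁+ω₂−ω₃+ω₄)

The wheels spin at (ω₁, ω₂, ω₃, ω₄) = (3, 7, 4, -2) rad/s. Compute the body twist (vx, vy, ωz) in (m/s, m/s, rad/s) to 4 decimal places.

k = lx + ly = 0.1 + 0.1 = 0.2000
ω₁+ω₂+ω₃+ω₄ = 12.0000  →  vx = (0.05/4)·12.0000 = 0.1500
−ω₁+ω₂+ω₃−ω₄ = 10.0000  →  vy = (0.05/4)·10.0000 = 0.1250
−ω₁+ω₂−ω₃+ω₄ = -2.0000  →  ωz = (0.05/0.8000)·-2.0000 = -0.1250

(0.1500, 0.1250, -0.1250)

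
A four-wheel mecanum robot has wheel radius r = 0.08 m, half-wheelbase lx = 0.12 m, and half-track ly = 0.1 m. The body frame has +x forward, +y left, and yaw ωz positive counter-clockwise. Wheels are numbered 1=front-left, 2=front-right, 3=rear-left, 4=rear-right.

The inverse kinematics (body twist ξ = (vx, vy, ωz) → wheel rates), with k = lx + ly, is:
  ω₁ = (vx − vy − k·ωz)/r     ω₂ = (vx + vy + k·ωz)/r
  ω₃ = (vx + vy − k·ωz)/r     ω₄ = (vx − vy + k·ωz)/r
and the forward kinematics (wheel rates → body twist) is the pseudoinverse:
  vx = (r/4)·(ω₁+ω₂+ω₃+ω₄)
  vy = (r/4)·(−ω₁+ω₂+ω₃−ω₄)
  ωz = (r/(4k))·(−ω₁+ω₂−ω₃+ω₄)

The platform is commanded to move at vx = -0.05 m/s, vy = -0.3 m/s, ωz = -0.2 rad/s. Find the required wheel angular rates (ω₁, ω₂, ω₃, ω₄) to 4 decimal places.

k = lx + ly = 0.12 + 0.1 = 0.2200;  k·ωz = 0.2200·-0.2 = -0.0440
ω₁ (FL) = (vx − vy − k·ωz)/r = 0.2940/0.08 = 3.6750
ω₂ (FR) = (vx + vy + k·ωz)/r = -0.3940/0.08 = -4.9250
ω₃ (RL) = (vx + vy − k·ωz)/r = -0.3060/0.08 = -3.8250
ω₄ (RR) = (vx − vy + k·ωz)/r = 0.2060/0.08 = 2.5750

(3.6750, -4.9250, -3.8250, 2.5750)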